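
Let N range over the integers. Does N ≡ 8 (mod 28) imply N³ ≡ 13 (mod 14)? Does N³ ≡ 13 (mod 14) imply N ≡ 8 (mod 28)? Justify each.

Neither direction holds.

(⟹) This fails: take N = 8. Then 8 ≡ 8 (mod 28), but 8³ = 512 ≡ 8 (mod 14), not 13.

(⟸) This fails: take N = 3. Then 3³ = 27 ≡ 13 (mod 14), yet 3 ≡ 3 (mod 28), not 8.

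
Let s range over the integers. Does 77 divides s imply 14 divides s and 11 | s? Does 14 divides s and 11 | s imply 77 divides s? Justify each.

(⇒) This fails: take s = 77. Certainly 77 ∣ 77, but 14 ∤ 77.

(⇐) Suppose 14 ∣ s and 11 ∣ s. Any common multiple of 14 and 11 is a multiple of their lcm; here gcd(14, 11) = 1, so lcm(14, 11) = 14·11 = 154, so 154 ∣ s. Since 77 ∣ 154, it follows that 77 ∣ s.

The forward direction fails; the converse holds.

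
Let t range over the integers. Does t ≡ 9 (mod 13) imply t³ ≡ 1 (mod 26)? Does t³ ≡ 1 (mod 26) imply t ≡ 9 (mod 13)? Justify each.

[⇒] This fails: take t = 22. Then 22 ≡ 9 (mod 13), but 22³ = 10648 ≡ 14 (mod 26), not 1.

[⇐] This fails: take t = 1. Then 1³ = 1 ≡ 1 (mod 26), yet 1 ≡ 1 (mod 13), not 9.

Both directions fail.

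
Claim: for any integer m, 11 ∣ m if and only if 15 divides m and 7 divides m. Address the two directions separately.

(⇒) fails and (⇐) fails.

[⇒] This fails: take m = 11. Certainly 11 ∣ 11, but 15 ∤ 11.

[⇐] This fails: take m = 105. Both 15 ∣ 105 and 7 ∣ 105, yet 105 is not a multiple of 11 (since 105 = 9·11 + 6), so 11 ∤ 105.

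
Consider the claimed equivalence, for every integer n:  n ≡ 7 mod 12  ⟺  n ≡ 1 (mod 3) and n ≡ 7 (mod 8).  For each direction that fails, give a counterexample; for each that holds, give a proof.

(⇒) fails; (⇐) holds.

(→) This fails: n = 19 gives 19 ≡ 7 (mod 12) but 19 ≡ 3 (mod 8), so the conjunction on the right does not hold.

(←) Conversely, if n ≡ 1 (mod 3) and n ≡ 7 (mod 8), then by the Chinese remainder theorem n ≡ 7 (mod 24). Since 7 ≡ 7 (mod 12) and 12 ∣ 24, we get n ≡ 7 (mod 12).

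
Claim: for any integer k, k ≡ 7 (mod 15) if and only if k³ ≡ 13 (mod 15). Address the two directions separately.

(⟹) Suppose k ≡ 7 (mod 15). Write k = 15j + 7. Then (15j + 7)³ = 3375j³ + 4725j² + 2205j + 343 = 15(225j³ + 315j² + 147j + 22) + 13, so k³ ≡ 13 (mod 15).

(⟸) Conversely, suppose k³ ≡ 13 (mod 15). The only residue r in {0, …, 14} with r³ ≡ 13 (mod 15) is r = 7, so k ≡ 7 (mod 15).

The biconditional holds.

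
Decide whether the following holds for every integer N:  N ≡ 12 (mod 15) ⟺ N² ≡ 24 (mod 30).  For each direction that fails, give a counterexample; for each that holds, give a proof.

Neither direction holds.

(⇒) This fails: take N = 27. Then 27 ≡ 12 (mod 15), but 27² = 729 ≡ 9 (mod 30), not 24.

(⇐) This fails: take N = 18. Then 18² = 324 ≡ 24 (mod 30), yet 18 ≡ 3 (mod 15), not 12.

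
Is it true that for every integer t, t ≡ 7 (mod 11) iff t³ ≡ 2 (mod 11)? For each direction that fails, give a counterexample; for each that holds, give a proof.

Both implications hold.

[⇐] For the converse, argue contrapositively. If t ≢ 7 (mod 11), then t is congruent to one of 0, 1, 2, 3, 4, 5, 6, 8, 9, 10 modulo 11, and these give t³ ≡ 0, 1, 8, 5, 9, 4, 7, 6, 3, 10 respectively — never 2.

[⇒] Suppose t ≡ 7 (mod 11). Write t = 11j + 7. Then (11j + 7)³ = 1331j³ + 2541j² + 1617j + 343 = 11(121j³ + 231j² + 147j + 31) + 2, so t³ ≡ 2 (mod 11).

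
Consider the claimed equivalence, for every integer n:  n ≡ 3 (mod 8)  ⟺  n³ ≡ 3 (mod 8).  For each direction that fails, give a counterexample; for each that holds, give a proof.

(→) Suppose n ≡ 3 (mod 8). Write n = 8j + 3. Then (8j + 3)³ = 512j³ + 576j² + 216j + 27 = 8(64j³ + 72j² + 27j + 3) + 3, so n³ ≡ 3 (mod 8).

(←) Conversely, suppose n³ ≡ 3 (mod 8). The only residue r in {0, …, 7} with r³ ≡ 3 (mod 8) is r = 3, so n ≡ 3 (mod 8).

Equivalent; both directions hold.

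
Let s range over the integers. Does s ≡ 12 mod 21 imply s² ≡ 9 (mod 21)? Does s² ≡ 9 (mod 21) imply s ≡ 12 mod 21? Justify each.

(⇒) fails and (⇐) fails.

(→) This fails: take s = 12. Then 12 ≡ 12 (mod 21), but 12² = 144 ≡ 18 (mod 21), not 9.

(←) This fails: take s = 3. Then 3² = 9 ≡ 9 (mod 21), yet 3 ≡ 3 (mod 21), not 12.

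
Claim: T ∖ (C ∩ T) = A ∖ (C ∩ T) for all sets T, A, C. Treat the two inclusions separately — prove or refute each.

Forward inclusion. This inclusion fails. Take T = {1}, A = ∅, C = ∅; then 1 ∈ T ∖ (C ∩ T) but 1 ∉ A ∖ (C ∩ T).

Reverse inclusion. This inclusion fails. Take T = ∅, A = {1}, C = ∅; then 1 ∈ A ∖ (C ∩ T) but 1 ∉ T ∖ (C ∩ T).

(⊆) fails and (⊇) fails.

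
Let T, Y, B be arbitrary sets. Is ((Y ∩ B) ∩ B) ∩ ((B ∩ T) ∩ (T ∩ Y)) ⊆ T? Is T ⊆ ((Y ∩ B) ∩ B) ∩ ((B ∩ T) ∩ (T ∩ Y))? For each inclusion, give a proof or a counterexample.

The sets are not equal: only the forward inclusion holds.

(⟹) Let x ∈ ((Y ∩ B) ∩ B) ∩ ((B ∩ T) ∩ (T ∩ Y)). Then x ∈ T ∩ Y ∩ B, from which x ∈ T.

(⟸) This inclusion fails. Take T = {1}, Y = ∅, B = ∅; then 1 ∈ T but 1 ∉ ((Y ∩ B) ∩ B) ∩ ((B ∩ T) ∩ (T ∩ Y)).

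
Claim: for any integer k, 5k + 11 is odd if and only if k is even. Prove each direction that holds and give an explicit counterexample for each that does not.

(⟹) Suppose 5k + 11 is odd. Since 5 is odd, 5k and k have the same parity, so 5k + 11 ≡ k + 11 (mod 2). As 11 is odd, 5k + 11 is odd exactly when k is even. Thus k is even.

(⟸) Conversely, suppose k is even; write k = 2j. Then 5k + 11 = 5·(2j) + 11 = 2·5j + 11, which is odd.

Both implications hold.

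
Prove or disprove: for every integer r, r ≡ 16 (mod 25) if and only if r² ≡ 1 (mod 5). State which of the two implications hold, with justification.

(⟹) Suppose r ≡ 16 (mod 25). Then r² ≡ 16² = 256 (mod 25), and since 5 ∣ 25, also r² ≡ 1 (mod 5).

(⟸) This fails: take r = 1. Then 1² = 1 ≡ 1 (mod 5), yet 1 ≡ 1 (mod 25), not 16.

Not equivalent: only (⇒) holds.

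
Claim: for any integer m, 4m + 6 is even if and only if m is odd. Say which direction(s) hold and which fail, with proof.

Only the converse holds.

(⇒) This fails: take m = 6. Then 4m + 6 = 30, which is even, yet m = 6 is even, not odd.

(⇐) Suppose m is odd. Since 4 is even, 4m is even for every m, so 4m + 6 has the same parity as 6, which is even. Hence 4m + 6 is even.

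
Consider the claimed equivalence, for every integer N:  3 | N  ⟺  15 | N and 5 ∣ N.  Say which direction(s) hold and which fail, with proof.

(⟸) Suppose 15 ∣ N and 5 ∣ N. Any common multiple of 15 and 5 is a multiple of their lcm; here lcm(15, 5) = 15·5/gcd(15, 5) = 75/5 = 15, so 15 ∣ N. Since 3 ∣ 15, it follows that 3 ∣ N.

(⟹) This fails: take N = 3. Certainly 3 ∣ 3, but 15 ∤ 3.

Not equivalent: only (⇐) holds.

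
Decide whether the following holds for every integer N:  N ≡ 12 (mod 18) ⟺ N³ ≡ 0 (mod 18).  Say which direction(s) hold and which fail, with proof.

Converse. This fails: take N = 0. Then 0³ = 0 ≡ 0 (mod 18), yet 0 ≡ 0 (mod 18), not 12.

Forward direction. Suppose N ≡ 12 (mod 18). Write N = 18j + 12. Then (18j + 12)³ = 5832j³ + 11664j² + 7776j + 1728 = 18(324j³ + 648j² + 432j + 96) + 0, so N³ ≡ 0 (mod 18).

Only the forward implication holds.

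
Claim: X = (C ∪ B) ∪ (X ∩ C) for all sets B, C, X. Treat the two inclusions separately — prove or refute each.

(⊆) fails and (⊇) fails.

Forward inclusion. This inclusion fails. Take B = ∅, C = ∅, X = {1}; then 1 ∈ X but 1 ∉ (C ∪ B) ∪ (X ∩ C).

Reverse inclusion. This inclusion fails. Take B = {1}, C = ∅, X = ∅; then 1 ∈ (C ∪ B) ∪ (X ∩ C) but 1 ∉ X.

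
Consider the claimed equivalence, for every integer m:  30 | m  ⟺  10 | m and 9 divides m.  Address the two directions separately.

The forward direction fails; the converse holds.

Converse. Suppose 10 ∣ m and 9 ∣ m. Any common multiple of 10 and 9 is a multiple of their lcm; here gcd(10, 9) = 1, so lcm(10, 9) = 10·9 = 90, so 90 ∣ m. Since 30 ∣ 90, it follows that 30 ∣ m.

Forward direction. This fails: take m = 30. Certainly 30 ∣ 30, but 9 ∤ 30.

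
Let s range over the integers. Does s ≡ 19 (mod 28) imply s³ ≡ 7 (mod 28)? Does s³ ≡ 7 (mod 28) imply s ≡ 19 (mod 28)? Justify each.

[⇒] This fails: take s = 19. Then 19 ≡ 19 (mod 28), but 19³ = 6859 ≡ 27 (mod 28), not 7.

[⇐] This fails: take s = 7. Then 7³ = 343 ≡ 7 (mod 28), yet 7 ≡ 7 (mod 28), not 19.

Neither direction holds.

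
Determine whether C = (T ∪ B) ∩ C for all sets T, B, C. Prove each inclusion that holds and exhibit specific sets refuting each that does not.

The sets are not equal: only the reverse inclusion holds.

(⟸) Let x ∈ (T ∪ B) ∩ C. Then either x ∈ T ∩ C and x ∉ B; or x ∈ B ∩ C and x ∉ T; or x ∈ T ∩ B ∩ C. In each case x ∈ C, so (T ∪ B) ∩ C ⊆ C.

(⟹) This inclusion fails. Take T = ∅, B = ∅, C = {1}; then 1 ∈ C but 1 ∉ (T ∪ B) ∩ C.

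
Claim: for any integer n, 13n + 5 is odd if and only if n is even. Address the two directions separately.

Equivalent; both directions hold.

(⇒) Suppose 13n + 5 is odd. Since 13 is odd, 13n and n have the same parity, so 13n + 5 ≡ n + 5 (mod 2). As 5 is odd, 13n + 5 is odd exactly when n is even. Thus n is even.

(⇐) Conversely, suppose n is even; write n = 2j. Then 13n + 5 = 13·(2j) + 5 = 2·13j + 5, which is odd.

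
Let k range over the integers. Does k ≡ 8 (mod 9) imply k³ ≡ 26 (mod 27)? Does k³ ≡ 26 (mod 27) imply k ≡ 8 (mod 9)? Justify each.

Both directions hold; the statement is true.

[⇐] The residues r modulo 27 with r³ ≡ 26 (mod 27) are exactly {8, 17, 26}, and each is ≡ 8 (mod 9).

[⇒] Suppose k ≡ 8 (mod 9). Working modulo 27, k ∈ {8, 17, 26}; for each such r, r³ ≡ 26 (mod 27).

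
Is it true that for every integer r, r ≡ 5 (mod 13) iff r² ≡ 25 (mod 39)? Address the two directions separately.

Forward direction. This fails: take r = 18. Then 18 ≡ 5 (mod 13), but 18² = 324 ≡ 12 (mod 39), not 25.

Converse. This fails: take r = 8. Then 8² = 64 ≡ 25 (mod 39), yet 8 ≡ 8 (mod 13), not 5.

Neither direction holds.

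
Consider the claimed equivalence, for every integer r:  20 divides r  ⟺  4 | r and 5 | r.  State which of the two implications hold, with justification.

(⟹) If 20 ∣ r, write r = 20q. Since 20 = 5·4, r = 4·(5q), so 4 ∣ r; and since 20 = 4·5, r = 5·(4q), so 5 ∣ r.

(⟸) Suppose 4 ∣ r and 5 ∣ r. Any common multiple of 4 and 5 is a multiple of their lcm; here gcd(4, 5) = 1, so lcm(4, 5) = 4·5 = 20, so 20 ∣ r.

The biconditional holds.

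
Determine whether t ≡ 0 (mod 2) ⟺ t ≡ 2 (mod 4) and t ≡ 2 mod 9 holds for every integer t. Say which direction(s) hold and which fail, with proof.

(⟹) This fails: t = 0 gives 0 ≡ 0 (mod 2) but 0 ≡ 0 (mod 4), so the conjunction on the right does not hold.

(⟸) Conversely, if t ≡ 2 (mod 4) and t ≡ 2 (mod 9), then by the Chinese remainder theorem t ≡ 2 (mod 36). Since 2 ≡ 0 (mod 2) and 2 ∣ 36, we get t ≡ 0 (mod 2).

Only the reverse direction holds.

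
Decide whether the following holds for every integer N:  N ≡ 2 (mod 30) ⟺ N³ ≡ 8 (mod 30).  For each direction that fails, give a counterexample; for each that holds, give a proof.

(→) Suppose N ≡ 2 (mod 30). Write N = 30j + 2. Then (30j + 2)³ = 27000j³ + 5400j² + 360j + 8 = 30(900j³ + 180j² + 12j) + 8, so N³ ≡ 8 (mod 30).

(←) Conversely, suppose N³ ≡ 8 (mod 30). The only residue r in {0, …, 29} with r³ ≡ 8 (mod 30) is r = 2, so N ≡ 2 (mod 30).

Both directions hold.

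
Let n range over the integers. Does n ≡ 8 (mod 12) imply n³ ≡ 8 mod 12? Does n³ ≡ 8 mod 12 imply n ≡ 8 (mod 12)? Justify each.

[⇒] Suppose n ≡ 8 (mod 12). Write n = 12j + 8. Then (12j + 8)³ = 1728j³ + 3456j² + 2304j + 512 = 12(144j³ + 288j² + 192j + 42) + 8, so n³ ≡ 8 (mod 12).

[⇐] This fails: take n = 2. Then 2³ = 8 ≡ 8 (mod 12), yet 2 ≡ 2 (mod 12), not 8.

(⇒) holds; (⇐) fails.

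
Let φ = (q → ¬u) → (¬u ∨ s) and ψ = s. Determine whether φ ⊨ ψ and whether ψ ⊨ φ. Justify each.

[⇒] This fails. Under q = F, s = F, u = F, the left side is true but the right side is false.

[⇐] Assume the antecedent. If q is true, (q → ¬u) → (¬u ∨ s) reduces to true regardless of the other variables. If q is false, the antecedent forces (q = F, s = T, u = F) or (q = F, s = T, u = T), and (q → ¬u) → (¬u ∨ s) holds there. Either way (q → ¬u) → (¬u ∨ s) holds.

Only the converse holds.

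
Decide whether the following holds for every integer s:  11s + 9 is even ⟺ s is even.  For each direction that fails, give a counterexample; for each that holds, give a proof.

(⇒) This fails: s = 5 gives 11s + 9 = 64, which is even, but 5 is odd, not even.

(⇐) This also fails: s = 4 is even, but 11s + 9 = 53 is odd, not even.

(⇒) fails and (⇐) fails.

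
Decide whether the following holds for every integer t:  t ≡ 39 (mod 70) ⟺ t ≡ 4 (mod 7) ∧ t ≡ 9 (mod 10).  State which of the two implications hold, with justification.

(⟹) Suppose t ≡ 39 (mod 70); write t = 70j + 39. Since 7 ∣ 70, reducing mod 7 gives t ≡ 39 ≡ 4 (mod 7); since 10 ∣ 70, reducing mod 10 gives t ≡ 39 ≡ 9 (mod 10).

(⟸) Conversely, if t ≡ 4 (mod 7) and t ≡ 9 (mod 10), then by the Chinese remainder theorem t ≡ 39 (mod 70). This is exactly t ≡ 39 (mod 70).

Equivalent; both directions hold.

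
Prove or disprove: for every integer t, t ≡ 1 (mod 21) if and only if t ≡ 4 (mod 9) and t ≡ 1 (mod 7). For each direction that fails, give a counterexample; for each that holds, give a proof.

Not equivalent: only (⇐) holds.

(←) If t ≡ 4 (mod 9) and t ≡ 1 (mod 7), then by the Chinese remainder theorem t ≡ 22 (mod 63). Since 22 ≡ 1 (mod 21) and 21 ∣ 63, we get t ≡ 1 (mod 21).

(→) This fails: t = 1 gives 1 ≡ 1 (mod 21) but 1 ≡ 1 (mod 9), so the conjunction on the right does not hold.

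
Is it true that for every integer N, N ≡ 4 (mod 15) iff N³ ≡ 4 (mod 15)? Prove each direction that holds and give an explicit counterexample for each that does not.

[⇒] Suppose N ≡ 4 (mod 15). Write N = 15j + 4. Then (15j + 4)³ = 3375j³ + 2700j² + 720j + 64 = 15(225j³ + 180j² + 48j + 4) + 4, so N³ ≡ 4 (mod 15).

[⇐] Conversely, suppose N³ ≡ 4 (mod 15). The only residue r in {0, …, 14} with r³ ≡ 4 (mod 15) is r = 4, so N ≡ 4 (mod 15).

The biconditional holds.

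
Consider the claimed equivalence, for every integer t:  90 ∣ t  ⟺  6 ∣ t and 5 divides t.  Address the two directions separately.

[⇒] If 90 ∣ t, write t = 90q. Since 90 = 15·6, t = 6·(15q), so 6 ∣ t; and since 90 = 18·5, t = 5·(18q), so 5 ∣ t.

[⇐] This fails: take t = 30. Both 6 ∣ 30 and 5 ∣ 30, yet 30 is not a multiple of 90 (since 30 = 0·90 + 30), so 90 ∤ 30.

(⇒) holds; (⇐) fails.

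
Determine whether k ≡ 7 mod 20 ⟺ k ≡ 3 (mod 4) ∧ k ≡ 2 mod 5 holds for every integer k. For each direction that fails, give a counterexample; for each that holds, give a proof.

[⇒] Suppose k ≡ 7 (mod 20); write k = 20j + 7. Since 4 ∣ 20, reducing mod 4 gives k ≡ 7 ≡ 3 (mod 4); since 5 ∣ 20, reducing mod 5 gives k ≡ 7 ≡ 2 (mod 5).

[⇐] Conversely, if k ≡ 3 (mod 4) and k ≡ 2 (mod 5), then by the Chinese remainder theorem k ≡ 7 (mod 20). This is exactly k ≡ 7 (mod 20).

Both directions hold; the statement is true.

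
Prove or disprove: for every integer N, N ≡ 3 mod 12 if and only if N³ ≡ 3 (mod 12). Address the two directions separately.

The biconditional holds.

(←) For the converse, argue contrapositively. If N ≢ 3 (mod 12), then N is congruent to one of 0, 1, 2, 4, 5, 6, 7, 8, 9, 10, 11 modulo 12, and these give N³ ≡ 0, 1, 8, 4, 5, 0, 7, 8, 9, 4, 11 respectively — never 3.

(→) Suppose N ≡ 3 mod 12. Write N = 12j + 3. Then (12j + 3)³ = 1728j³ + 1296j² + 324j + 27 = 12(144j³ + 108j² + 27j + 2) + 3, so N³ ≡ 3 (mod 12).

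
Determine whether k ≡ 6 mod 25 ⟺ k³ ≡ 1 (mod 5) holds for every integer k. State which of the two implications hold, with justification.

(⇒) Suppose k ≡ 6 (mod 25). Then k³ ≡ 6³ = 216 (mod 25), and since 5 ∣ 25, also k³ ≡ 1 (mod 5).

(⇐) This fails: take k = 1. Then 1³ = 1 ≡ 1 (mod 5), yet 1 ≡ 1 (mod 25), not 6.

Only the forward implication holds.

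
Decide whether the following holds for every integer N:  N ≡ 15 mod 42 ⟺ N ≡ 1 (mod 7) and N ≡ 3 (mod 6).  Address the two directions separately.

(⇒) Suppose N ≡ 15 (mod 42); write N = 42j + 15. Since 7 ∣ 42, reducing mod 7 gives N ≡ 15 ≡ 1 (mod 7); since 6 ∣ 42, reducing mod 6 gives N ≡ 15 ≡ 3 (mod 6).

(⇐) Conversely, if N ≡ 1 (mod 7) and N ≡ 3 (mod 6), then by the Chinese remainder theorem N ≡ 15 (mod 42). This is exactly N ≡ 15 (mod 42).

Both implications hold.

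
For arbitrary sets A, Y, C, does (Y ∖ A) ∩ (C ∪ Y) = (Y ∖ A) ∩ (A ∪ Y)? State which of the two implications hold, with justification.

(⟹) Let x ∈ (Y ∖ A) ∩ (C ∪ Y). Then either x ∈ Y and x ∉ A, C; or x ∈ Y ∩ C and x ∉ A. In each case x ∈ (Y ∖ A) ∩ (A ∪ Y), so (Y ∖ A) ∩ (C ∪ Y) ⊆ (Y ∖ A) ∩ (A ∪ Y).

(⟸) Let x ∈ (Y ∖ A) ∩ (A ∪ Y). Then either x ∈ Y and x ∉ A, C; or x ∈ Y ∩ C and x ∉ A. In each case x ∈ (Y ∖ A) ∩ (C ∪ Y), so (Y ∖ A) ∩ (A ∪ Y) ⊆ (Y ∖ A) ∩ (C ∪ Y).

Both inclusions hold; the sets are equal.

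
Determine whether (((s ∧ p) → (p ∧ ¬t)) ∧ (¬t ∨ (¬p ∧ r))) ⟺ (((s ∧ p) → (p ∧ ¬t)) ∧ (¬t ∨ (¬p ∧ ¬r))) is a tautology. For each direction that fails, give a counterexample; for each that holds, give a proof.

Neither implication holds.

(⇒) This fails. Under t = T, s = F, p = F, r = T, the left side is true but the right side is false.

(⇐) This fails. Under t = T, s = F, p = F, r = F, the left side is false but the right side is true.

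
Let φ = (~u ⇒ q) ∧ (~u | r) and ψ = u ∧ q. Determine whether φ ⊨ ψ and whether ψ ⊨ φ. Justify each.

Neither direction holds.

(⇒) This fails. Under u = T, r = T, q = F, the left side is true but the right side is false.

(⇐) This fails. Under u = T, r = F, q = T, the left side is false but the right side is true.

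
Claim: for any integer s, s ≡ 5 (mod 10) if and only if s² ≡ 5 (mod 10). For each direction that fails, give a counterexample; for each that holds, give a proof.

Both implications hold.

(⟹) Suppose s ≡ 5 (mod 10). Write s = 10j + 5. Then (10j + 5)² = 100j² + 100j + 25 = 10(10j² + 10j + 2) + 5, so s² ≡ 5 (mod 10).

(⟸) For the converse, argue contrapositively. If s ≢ 5 (mod 10), then s is congruent to one of 0, 1, 2, 3, 4, 6, 7, 8, 9 modulo 10, and these give s² ≡ 0, 1, 4, 9, 6, 6, 9, 4, 1 respectively — never 5.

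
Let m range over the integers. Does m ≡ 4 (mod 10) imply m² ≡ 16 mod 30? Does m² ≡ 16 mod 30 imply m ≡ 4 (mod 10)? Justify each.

[⇒] This fails: take m = 24. Then 24 ≡ 4 (mod 10), but 24² = 576 ≡ 6 (mod 30), not 16.

[⇐] This fails: take m = 16. Then 16² = 256 ≡ 16 (mod 30), yet 16 ≡ 6 (mod 10), not 4.

Both directions fail.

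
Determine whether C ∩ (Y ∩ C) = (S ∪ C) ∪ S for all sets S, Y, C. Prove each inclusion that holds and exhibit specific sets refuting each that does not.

Forward inclusion. Let x ∈ C ∩ (Y ∩ C). Then either x ∈ Y ∩ C and x ∉ S; or x ∈ S ∩ Y ∩ C. In each case x ∈ (S ∪ C) ∪ S, so C ∩ (Y ∩ C) ⊆ (S ∪ C) ∪ S.

Reverse inclusion. This inclusion fails. Take S = {1}, Y = ∅, C = ∅; then 1 ∈ (S ∪ C) ∪ S but 1 ∉ C ∩ (Y ∩ C).

The sets are not equal: only the forward inclusion holds.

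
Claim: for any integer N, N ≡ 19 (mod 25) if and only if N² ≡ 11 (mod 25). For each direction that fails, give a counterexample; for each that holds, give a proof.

(→) Suppose N ≡ 19 (mod 25). Write N = 25j + 19. Then (25j + 19)² = 625j² + 950j + 361 = 25(25j² + 38j + 14) + 11, so N² ≡ 11 (mod 25).

(←) This fails: take N = 6. Then 6² = 36 ≡ 11 (mod 25), yet 6 ≡ 6 (mod 25), not 19.

Only the forward implication holds.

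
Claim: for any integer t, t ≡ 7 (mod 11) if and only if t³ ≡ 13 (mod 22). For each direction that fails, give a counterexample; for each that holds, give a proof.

Only the reverse direction holds.

(⟹) This fails: take t = 18. Then 18 ≡ 7 (mod 11), but 18³ = 5832 ≡ 2 (mod 22), not 13.

(⟸) Conversely, the residues r modulo 22 with r³ ≡ 13 (mod 22) are exactly {7}, and each is ≡ 7 (mod 11).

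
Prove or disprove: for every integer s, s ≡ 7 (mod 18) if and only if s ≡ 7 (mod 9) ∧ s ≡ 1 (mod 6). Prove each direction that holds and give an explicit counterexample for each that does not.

The biconditional holds.

[⇐] If s ≡ 7 (mod 9) and s ≡ 1 (mod 6), then by the Chinese remainder theorem s ≡ 7 (mod 18). This is exactly s ≡ 7 (mod 18).

[⇒] Suppose s ≡ 7 (mod 18); write s = 18j + 7. Since 9 ∣ 18, reducing mod 9 gives s ≡ 7 (mod 9); since 6 ∣ 18, reducing mod 6 gives s ≡ 7 ≡ 1 (mod 6).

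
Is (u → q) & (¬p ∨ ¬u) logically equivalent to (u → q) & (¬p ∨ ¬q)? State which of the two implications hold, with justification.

Only the converse holds.

Forward direction. This fails. Under q = T, p = T, u = F, the left side is true but the right side is false.

Converse. Assume the antecedent. If q is true, the antecedent forces (q = T, p = F, u = F) or (q = T, p = F, u = T), and (u → q) & (¬p ∨ ¬u) holds there. If q is false, the antecedent forces (q = F, p = F, u = F) or (q = F, p = T, u = F), and (u → q) & (¬p ∨ ¬u) holds there. Either way (u → q) & (¬p ∨ ¬u) holds.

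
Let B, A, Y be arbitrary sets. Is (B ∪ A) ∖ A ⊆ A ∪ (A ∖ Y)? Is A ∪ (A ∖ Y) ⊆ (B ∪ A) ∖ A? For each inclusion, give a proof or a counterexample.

Both inclusions fail.

Forward inclusion. This inclusion fails. Take B = {1}, A = ∅, Y = ∅; then 1 ∈ (B ∪ A) ∖ A but 1 ∉ A ∪ (A ∖ Y).

Reverse inclusion. This inclusion fails. Take B = ∅, A = {1}, Y = ∅; then 1 ∈ A ∪ (A ∖ Y) but 1 ∉ (B ∪ A) ∖ A.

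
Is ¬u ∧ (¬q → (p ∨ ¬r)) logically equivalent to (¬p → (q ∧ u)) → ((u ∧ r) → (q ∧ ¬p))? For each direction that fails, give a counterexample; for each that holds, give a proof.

[⇒] Assume the antecedent. If u is true, the antecedent cannot hold. If u is false, the consequent reduces to true regardless of the other variables. Either way the consequent holds.

[⇐] This fails. Under p = F, q = F, r = T, u = F, the left side is false but the right side is true.

Only the forward direction holds.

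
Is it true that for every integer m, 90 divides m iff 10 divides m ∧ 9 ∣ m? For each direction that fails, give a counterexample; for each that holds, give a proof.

Both implications hold.

[⇐] Suppose 10 ∣ m and 9 ∣ m. Any common multiple of 10 and 9 is a multiple of their lcm; here gcd(10, 9) = 1, so lcm(10, 9) = 10·9 = 90, so 90 ∣ m.

[⇒] If 90 ∣ m, write m = 90q. Since 90 = 9·10, m = 10·(9q), so 10 ∣ m; and since 90 = 10·9, m = 9·(10q), so 9 ∣ m.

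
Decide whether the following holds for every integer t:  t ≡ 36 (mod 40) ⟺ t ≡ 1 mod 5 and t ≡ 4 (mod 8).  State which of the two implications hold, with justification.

(→) Suppose t ≡ 36 (mod 40); write t = 40j + 36. Since 5 ∣ 40, reducing mod 5 gives t ≡ 36 ≡ 1 (mod 5); since 8 ∣ 40, reducing mod 8 gives t ≡ 36 ≡ 4 (mod 8).

(←) Conversely, if t ≡ 1 (mod 5) and t ≡ 4 (mod 8), then by the Chinese remainder theorem t ≡ 36 (mod 40). This is exactly t ≡ 36 (mod 40).

Equivalent; both directions hold.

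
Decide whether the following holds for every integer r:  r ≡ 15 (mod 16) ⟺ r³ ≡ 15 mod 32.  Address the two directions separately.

(⟹) This fails: take r = 31. Then 31 ≡ 15 (mod 16), but 31³ = 29791 ≡ 31 (mod 32), not 15.

(⟸) Conversely, the residues r modulo 32 with r³ ≡ 15 (mod 32) are exactly {15}, and each is ≡ 15 (mod 16).

(⇒) fails; (⇐) holds.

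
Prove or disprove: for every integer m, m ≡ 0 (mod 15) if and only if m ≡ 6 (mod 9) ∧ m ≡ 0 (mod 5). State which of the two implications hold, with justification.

Forward direction. This fails: m = 0 gives 0 ≡ 0 (mod 15) but 0 ≡ 0 (mod 9), so the conjunction on the right does not hold.

Converse. If m ≡ 6 (mod 9) and m ≡ 0 (mod 5), then by the Chinese remainder theorem m ≡ 15 (mod 45). Since 15 ≡ 0 (mod 15) and 15 ∣ 45, we get m ≡ 0 (mod 15).

The forward direction fails; the converse holds.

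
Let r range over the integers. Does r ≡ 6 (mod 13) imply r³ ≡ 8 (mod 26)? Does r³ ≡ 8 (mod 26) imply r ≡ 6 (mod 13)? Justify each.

[⇒] This fails: take r = 19. Then 19 ≡ 6 (mod 13), but 19³ = 6859 ≡ 21 (mod 26), not 8.

[⇐] This fails: take r = 2. Then 2³ = 8 ≡ 8 (mod 26), yet 2 ≡ 2 (mod 13), not 6.

Both directions fail.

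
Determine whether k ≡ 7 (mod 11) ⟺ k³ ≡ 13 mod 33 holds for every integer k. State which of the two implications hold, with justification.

Only the converse holds.

[⇒] This fails: take k = 18. Then 18 ≡ 7 (mod 11), but 18³ = 5832 ≡ 24 (mod 33), not 13.

[⇐] Conversely, the residues r modulo 33 with r³ ≡ 13 (mod 33) are exactly {7}, and each is ≡ 7 (mod 11).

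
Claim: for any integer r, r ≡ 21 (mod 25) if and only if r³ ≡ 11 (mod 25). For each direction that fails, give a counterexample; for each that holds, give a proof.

(←) Suppose r³ ≡ 11 (mod 25). The only residue r in {0, …, 24} with r³ ≡ 11 (mod 25) is r = 21, so r ≡ 21 (mod 25).

(→) Suppose r ≡ 21 (mod 25). Write r = 25j + 21. Then (25j + 21)³ = 15625j³ + 39375j² + 33075j + 9261 = 25(625j³ + 1575j² + 1323j + 370) + 11, so r³ ≡ 11 (mod 25).

Equivalent; both directions hold.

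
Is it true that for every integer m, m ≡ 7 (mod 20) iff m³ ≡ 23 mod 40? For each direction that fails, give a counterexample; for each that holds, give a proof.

The forward direction fails; the converse holds.

[⇒] This fails: take m = 27. Then 27 ≡ 7 (mod 20), but 27³ = 19683 ≡ 3 (mod 40), not 23.

[⇐] Conversely, the residues r modulo 40 with r³ ≡ 23 (mod 40) are exactly {7}, and each is ≡ 7 (mod 20).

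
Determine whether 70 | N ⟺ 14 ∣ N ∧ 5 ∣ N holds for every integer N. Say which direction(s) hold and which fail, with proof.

Converse. Suppose 14 ∣ N and 5 ∣ N. Any common multiple of 14 and 5 is a multiple of their lcm; here gcd(14, 5) = 1, so lcm(14, 5) = 14·5 = 70, so 70 ∣ N.

Forward direction. If 70 ∣ N, write N = 70q. Since 70 = 5·14, N = 14·(5q), so 14 ∣ N; and since 70 = 14·5, N = 5·(14q), so 5 ∣ N.

Both directions hold; the statement is true.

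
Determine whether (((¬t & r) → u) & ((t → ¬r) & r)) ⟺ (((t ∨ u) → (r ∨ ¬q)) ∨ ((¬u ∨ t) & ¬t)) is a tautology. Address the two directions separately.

Forward direction. Assume the antecedent. If u is true, the antecedent forces (u = T, t = F, q = F, r = T) or (u = T, t = F, q = T, r = T), and the consequent holds there. If u is false, the antecedent cannot hold. Either way the consequent holds.

Converse. This fails. Under u = F, t = F, q = F, r = F, the left side is false but the right side is true.

(⇒) holds; (⇐) fails.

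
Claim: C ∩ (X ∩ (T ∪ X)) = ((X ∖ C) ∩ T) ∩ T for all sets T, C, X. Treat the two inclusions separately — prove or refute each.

(⟹) This inclusion fails. Take T = ∅, C = {1}, X = {1}; then 1 ∈ C ∩ (X ∩ (T ∪ X)) but 1 ∉ ((X ∖ C) ∩ T) ∩ T.

(⟸) This inclusion fails. Take T = {1}, C = ∅, X = {1}; then 1 ∈ ((X ∖ C) ∩ T) ∩ T but 1 ∉ C ∩ (X ∩ (T ∪ X)).

Both inclusions fail.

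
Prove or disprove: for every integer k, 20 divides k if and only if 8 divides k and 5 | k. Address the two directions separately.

Not equivalent: only (⇐) holds.

[⇒] This fails: take k = 20. Certainly 20 ∣ 20, but 8 ∤ 20.

[⇐] Suppose 8 ∣ k and 5 ∣ k. Any common multiple of 8 and 5 is a multiple of their lcm; here gcd(8, 5) = 1, so lcm(8, 5) = 8·5 = 40, so 40 ∣ k. Since 20 ∣ 40, it follows that 20 ∣ k.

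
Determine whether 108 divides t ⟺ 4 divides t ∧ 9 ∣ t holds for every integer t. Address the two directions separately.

[⇒] If 108 ∣ t, write t = 108q. Since 108 = 27·4, t = 4·(27q), so 4 ∣ t; and since 108 = 12·9, t = 9·(12q), so 9 ∣ t.

[⇐] This fails: take t = 36. Both 4 ∣ 36 and 9 ∣ 36, yet 36 is not a multiple of 108 (since 36 = 0·108 + 36), so 108 ∤ 36.

(⇒) holds; (⇐) fails.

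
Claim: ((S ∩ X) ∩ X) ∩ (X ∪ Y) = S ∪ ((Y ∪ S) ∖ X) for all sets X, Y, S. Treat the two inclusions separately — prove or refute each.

(⟹) Let x ∈ ((S ∩ X) ∩ X) ∩ (X ∪ Y). Then either x ∈ X ∩ S and x ∉ Y; or x ∈ X ∩ Y ∩ S. In each case x ∈ S ∪ ((Y ∪ S) ∖ X), so ((S ∩ X) ∩ X) ∩ (X ∪ Y) ⊆ S ∪ ((Y ∪ S) ∖ X).

(⟸) This inclusion fails. Take X = ∅, Y = {1}, S = ∅; then 1 ∈ S ∪ ((Y ∪ S) ∖ X) but 1 ∉ ((S ∩ X) ∩ X) ∩ (X ∪ Y).

(⊆) holds; (⊇) fails.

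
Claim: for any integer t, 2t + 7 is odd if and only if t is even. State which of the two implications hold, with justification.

(⇐) Suppose t is even. Since 2 is even, 2t is even for every t, so 2t + 7 has the same parity as 7, which is odd. Hence 2t + 7 is odd.

(⇒) This fails: take t = 7. Then 2t + 7 = 21, which is odd, yet t = 7 is odd, not even.

The forward direction fails; the converse holds.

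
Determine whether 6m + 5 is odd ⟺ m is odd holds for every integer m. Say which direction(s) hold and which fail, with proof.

Only the reverse direction holds.

(⟹) This fails: take m = 6. Then 6m + 5 = 41, which is odd, yet m = 6 is even, not odd.

(⟸) Suppose m is odd. Since 6 is even, 6m is even for every m, so 6m + 5 has the same parity as 5, which is odd. Hence 6m + 5 is odd.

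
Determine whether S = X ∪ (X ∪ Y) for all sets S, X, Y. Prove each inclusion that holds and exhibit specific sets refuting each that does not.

(⟹) This inclusion fails. Take S = {1}, X = ∅, Y = ∅; then 1 ∈ S but 1 ∉ X ∪ (X ∪ Y).

(⟸) This inclusion fails. Take S = ∅, X = {1}, Y = ∅; then 1 ∈ X ∪ (X ∪ Y) but 1 ∉ S.

Neither inclusion holds.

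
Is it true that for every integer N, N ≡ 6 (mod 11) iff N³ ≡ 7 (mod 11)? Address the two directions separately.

Equivalent; both directions hold.

(⟹) Suppose N ≡ 6 (mod 11). Write N = 11j + 6. Then (11j + 6)³ = 1331j³ + 2178j² + 1188j + 216 = 11(121j³ + 198j² + 108j + 19) + 7, so N³ ≡ 7 (mod 11).

(⟸) For the converse, argue contrapositively. If N ≢ 6 (mod 11), then N is congruent to one of 0, 1, 2, 3, 4, 5, 7, 8, 9, 10 modulo 11, and these give N³ ≡ 0, 1, 8, 5, 9, 4, 2, 6, 3, 10 respectively — never 7.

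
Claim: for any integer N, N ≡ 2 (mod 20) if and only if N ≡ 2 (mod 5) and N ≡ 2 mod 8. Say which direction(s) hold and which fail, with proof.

(⇒) This fails: N = 22 gives 22 ≡ 2 (mod 20) but 22 ≡ 6 (mod 8), so the conjunction on the right does not hold.

(⇐) Conversely, if N ≡ 2 (mod 5) and N ≡ 2 (mod 8), then by the Chinese remainder theorem N ≡ 2 (mod 40). Since 2 ≡ 2 (mod 20) and 20 ∣ 40, we get N ≡ 2 (mod 20).

(⇒) fails; (⇐) holds.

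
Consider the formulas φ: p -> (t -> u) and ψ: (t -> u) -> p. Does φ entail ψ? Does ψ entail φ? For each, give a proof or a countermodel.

(⟹) This fails. Under u = F, t = F, p = F, the left side is true but the right side is false.

(⟸) This fails. Under u = F, t = T, p = T, the left side is false but the right side is true.

Both directions fail.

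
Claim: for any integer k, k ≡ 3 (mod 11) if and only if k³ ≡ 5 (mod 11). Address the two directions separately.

Forward direction. Suppose k ≡ 3 (mod 11). Write k = 11j + 3. Then (11j + 3)³ = 1331j³ + 1089j² + 297j + 27 = 11(121j³ + 99j² + 27j + 2) + 5, so k³ ≡ 5 (mod 11).

Converse. For the converse, argue contrapositively. If k ≢ 3 (mod 11), then k is congruent to one of 0, 1, 2, 4, 5, 6, 7, 8, 9, 10 modulo 11, and these give k³ ≡ 0, 1, 8, 9, 4, 7, 2, 6, 3, 10 respectively — never 5.

Both directions hold; the statement is true.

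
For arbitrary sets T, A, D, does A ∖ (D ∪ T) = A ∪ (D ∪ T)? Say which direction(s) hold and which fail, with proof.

The sets are not equal: only the forward inclusion holds.

(⊆) Let x ∈ A ∖ (D ∪ T). Then x ∈ A and x ∉ T, D, from which x ∈ A ∪ (D ∪ T).

(⊇) This inclusion fails. Take T = {1}, A = ∅, D = ∅; then 1 ∈ A ∪ (D ∪ T) but 1 ∉ A ∖ (D ∪ T).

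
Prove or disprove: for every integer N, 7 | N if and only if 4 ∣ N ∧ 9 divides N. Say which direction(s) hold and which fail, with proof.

(→) This fails: take N = 7. Certainly 7 ∣ 7, but 4 ∤ 7.

(←) This fails: take N = 36. Both 4 ∣ 36 and 9 ∣ 36, yet 36 is not a multiple of 7 (since 36 = 5·7 + 1), so 7 ∤ 36.

Both directions fail.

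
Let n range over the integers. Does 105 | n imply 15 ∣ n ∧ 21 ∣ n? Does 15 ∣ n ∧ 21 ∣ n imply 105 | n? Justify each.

The biconditional holds.

Forward direction. If 105 ∣ n, write n = 105q. Since 105 = 7·15, n = 15·(7q), so 15 ∣ n; and since 105 = 5·21, n = 21·(5q), so 21 ∣ n.

Converse. Suppose 15 ∣ n and 21 ∣ n. Any common multiple of 15 and 21 is a multiple of their lcm; here lcm(15, 21) = 15·21/gcd(15, 21) = 315/3 = 105, so 105 ∣ n.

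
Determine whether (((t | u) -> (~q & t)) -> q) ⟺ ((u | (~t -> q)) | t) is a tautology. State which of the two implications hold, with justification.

(⇒) holds; (⇐) fails.

(→) Assume the antecedent. If u is true, (u | (~t -> q)) | t reduces to true regardless of the other variables. If u is false, the antecedent forces (u = F, q = T, t = F) or (u = F, q = T, t = T), and (u | (~t -> q)) | t holds there. Either way (u | (~t -> q)) | t holds.

(←) This fails. Under u = F, q = F, t = T, the left side is false but the right side is true.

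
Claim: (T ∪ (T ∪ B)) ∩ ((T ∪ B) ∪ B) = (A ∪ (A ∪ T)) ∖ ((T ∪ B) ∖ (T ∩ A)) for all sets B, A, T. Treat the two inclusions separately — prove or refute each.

Both inclusions fail.

(⊆) This inclusion fails. Take B = {1}, A = ∅, T = ∅; then 1 ∈ (T ∪ (T ∪ B)) ∩ ((T ∪ B) ∪ B) but 1 ∉ (A ∪ (A ∪ T)) ∖ ((T ∪ B) ∖ (T ∩ A)).

(⊇) This inclusion fails. Take B = ∅, A = {1}, T = ∅; then 1 ∈ (A ∪ (A ∪ T)) ∖ ((T ∪ B) ∖ (T ∩ A)) but 1 ∉ (T ∪ (T ∪ B)) ∩ ((T ∪ B) ∪ B).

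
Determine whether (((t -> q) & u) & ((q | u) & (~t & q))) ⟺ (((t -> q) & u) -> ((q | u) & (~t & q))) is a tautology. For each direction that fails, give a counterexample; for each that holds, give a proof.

Only the forward direction holds.

(←) This fails. Under q = F, u = F, t = F, the left side is false but the right side is true.

(→) Assume the antecedent. If q is true, the antecedent forces (q = T, u = T, t = F), and the consequent holds there. If q is false, the antecedent cannot hold. Either way the consequent holds.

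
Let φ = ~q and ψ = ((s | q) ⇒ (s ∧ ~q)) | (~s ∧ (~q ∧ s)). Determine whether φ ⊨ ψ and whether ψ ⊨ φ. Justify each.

Both implications hold.

Forward direction. Assume the antecedent. If q is true, the antecedent cannot hold. If q is false, the consequent reduces to true regardless of the other variables. Either way the consequent holds.

Converse. Assume the antecedent. If q is true, the antecedent cannot hold. If q is false, ~q reduces to true regardless of the other variables. Either way ~q holds.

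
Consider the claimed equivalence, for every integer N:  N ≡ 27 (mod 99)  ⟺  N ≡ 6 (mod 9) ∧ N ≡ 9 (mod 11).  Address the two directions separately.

(→) This fails: N = 27 gives 27 ≡ 27 (mod 99) but 27 ≡ 0 (mod 9), so the conjunction on the right does not hold.

(←) This fails: N = 42 satisfies both congruences on the right (42 ≡ 6 mod 9 and 42 ≡ 9 mod 11) yet 42 ≡ 42 (mod 99), not 27.

(⇒) fails and (⇐) fails.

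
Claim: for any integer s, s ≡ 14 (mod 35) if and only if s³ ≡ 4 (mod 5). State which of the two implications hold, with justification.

Forward direction. Suppose s ≡ 14 (mod 35). Then s³ ≡ 14³ = 2744 (mod 35), and since 5 ∣ 35, also s³ ≡ 4 (mod 5).

Converse. This fails: take s = 4. Then 4³ = 64 ≡ 4 (mod 5), yet 4 ≡ 4 (mod 35), not 14.

Only the forward implication holds.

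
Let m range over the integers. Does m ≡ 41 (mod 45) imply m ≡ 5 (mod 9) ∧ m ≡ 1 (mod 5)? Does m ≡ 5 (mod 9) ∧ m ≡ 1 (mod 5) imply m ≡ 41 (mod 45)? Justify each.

(←) If m ≡ 5 (mod 9) and m ≡ 1 (mod 5), then by the Chinese remainder theorem m ≡ 41 (mod 45). This is exactly m ≡ 41 (mod 45).

(→) Suppose m ≡ 41 (mod 45); write m = 45j + 41. Since 9 ∣ 45, reducing mod 9 gives m ≡ 41 ≡ 5 (mod 9); since 5 ∣ 45, reducing mod 5 gives m ≡ 41 ≡ 1 (mod 5).

Both directions hold.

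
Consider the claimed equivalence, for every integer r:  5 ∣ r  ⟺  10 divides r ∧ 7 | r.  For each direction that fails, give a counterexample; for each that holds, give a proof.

The forward direction fails; the converse holds.

(→) This fails: take r = 5. Certainly 5 ∣ 5, but 10 ∤ 5.

(←) Suppose 10 ∣ r and 7 ∣ r. Any common multiple of 10 and 7 is a multiple of their lcm; here gcd(10, 7) = 1, so lcm(10, 7) = 10·7 = 70, so 70 ∣ r. Since 5 ∣ 70, it follows that 5 ∣ r.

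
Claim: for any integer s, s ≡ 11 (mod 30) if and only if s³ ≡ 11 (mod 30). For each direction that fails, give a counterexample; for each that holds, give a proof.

Both implications hold.

(⇒) Suppose s ≡ 11 (mod 30). Write s = 30j + 11. Then (30j + 11)³ = 27000j³ + 29700j² + 10890j + 1331 = 30(900j³ + 990j² + 363j + 44) + 11, so s³ ≡ 11 (mod 30).

(⇐) Conversely, suppose s³ ≡ 11 (mod 30). The only residue r in {0, …, 29} with r³ ≡ 11 (mod 30) is r = 11, so s ≡ 11 (mod 30).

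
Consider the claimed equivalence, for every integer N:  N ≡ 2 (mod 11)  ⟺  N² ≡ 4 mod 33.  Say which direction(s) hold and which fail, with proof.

Both directions fail.

[⇒] This fails: take N = 24. Then 24 ≡ 2 (mod 11), but 24² = 576 ≡ 15 (mod 33), not 4.

[⇐] This fails: take N = 20. Then 20² = 400 ≡ 4 (mod 33), yet 20 ≡ 9 (mod 11), not 2.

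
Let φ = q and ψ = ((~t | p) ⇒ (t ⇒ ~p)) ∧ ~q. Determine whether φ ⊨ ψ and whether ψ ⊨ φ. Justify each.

Neither implication holds.

(⇒) This fails. Under t = F, p = F, q = T, the left side is true but the right side is false.

(⇐) This fails. Under t = F, p = F, q = F, the left side is false but the right side is true.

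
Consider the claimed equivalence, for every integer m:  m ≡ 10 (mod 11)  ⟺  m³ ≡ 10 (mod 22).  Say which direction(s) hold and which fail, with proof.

Only the reverse direction holds.

Converse. The residues r modulo 22 with r³ ≡ 10 (mod 22) are exactly {10}, and each is ≡ 10 (mod 11).

Forward direction. This fails: take m = 21. Then 21 ≡ 10 (mod 11), but 21³ = 9261 ≡ 21 (mod 22), not 10.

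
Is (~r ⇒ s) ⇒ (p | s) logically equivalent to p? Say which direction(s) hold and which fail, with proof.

Forward direction. This fails. Under r = F, p = F, s = F, the left side is true but the right side is false.

Converse. Assume the antecedent. If r is true, the antecedent forces (r = T, p = T, s = F) or (r = T, p = T, s = T), and (~r ⇒ s) ⇒ (p | s) holds there. If r is false, (~r ⇒ s) ⇒ (p | s) reduces to true regardless of the other variables. Either way (~r ⇒ s) ⇒ (p | s) holds.

Only the reverse direction holds.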